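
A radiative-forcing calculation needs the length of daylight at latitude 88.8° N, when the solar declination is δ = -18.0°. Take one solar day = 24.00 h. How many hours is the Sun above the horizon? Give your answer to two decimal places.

0.00 h

cos h₀ = −tan ϕ · tan δ = 15.5115 ≥ 1, so the Sun never rises (polar night) and h₀ = 0.
Daylight = 2h₀/(2π) × 24.00 h = (0.0000/π) × 24.00 = 0.00 h.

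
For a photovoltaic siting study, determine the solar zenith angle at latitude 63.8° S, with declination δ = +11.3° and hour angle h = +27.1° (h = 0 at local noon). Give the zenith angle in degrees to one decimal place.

θ_z = 77.9°

cos θ_z = sin φ sin δ + cos φ cos δ cos h = -0.175814 + 0.385415 = 0.209601.
θ_z = arccos(0.209601) = 77.9°.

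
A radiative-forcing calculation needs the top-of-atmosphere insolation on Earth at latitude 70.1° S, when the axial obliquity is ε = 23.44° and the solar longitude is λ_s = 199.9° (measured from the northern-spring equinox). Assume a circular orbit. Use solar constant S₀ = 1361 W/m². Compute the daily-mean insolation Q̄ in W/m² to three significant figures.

Solar declination: sin δ = sin ε · sin λ_s = sin 23.44° × sin 199.9° = -0.13540, so δ = -7.782°.
cos H₀ = −tan(-70.1°) tan(-7.782°) = -0.3775, H₀ = 1.9579 rad.
Bracket: H₀ sin φ sin δ + cos φ cos δ sin H₀ = 1.9579×-0.94029×-0.13540 + 0.34038×0.99079×0.92600 = 0.249271 + 0.312289 = 0.561560.
Q̄ = (S₀/π) × [bracket] = (1361/π) × 0.561560 = 243.3 W/m².

Q̄ ≈ 243 W/m²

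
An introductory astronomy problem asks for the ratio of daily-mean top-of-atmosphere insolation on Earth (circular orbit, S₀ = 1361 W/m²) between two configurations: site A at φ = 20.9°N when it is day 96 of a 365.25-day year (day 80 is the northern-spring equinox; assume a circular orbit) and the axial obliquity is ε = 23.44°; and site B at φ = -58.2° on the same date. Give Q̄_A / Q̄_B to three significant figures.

— Configuration A (φ=+20.9°):
Solar longitude: λ_s = 360° × (96 − 80)/365.25 = 15.770°.
sin δ = sin 23.44° × sin 15.770° = 0.10811, so δ = +6.206°.
cos H₀ = −tan(+20.9°) tan(+6.206°) = -0.0415, H₀ = 1.6123 rad.
Bracket: H₀ sin φ sin δ + cos φ cos δ sin H₀ = 1.6123×0.35674×0.10811 + 0.93420×0.99414×0.99914 = 0.062182 + 0.927927 = 0.990109.
Q̄ = (S₀/π) × [bracket] = (1361/π) × 0.990109 = 428.93 W/m².
— Configuration B (φ=-58.2°):
cos H₀ = −tan(-58.2°) tan(+6.206°) = 0.1754, H₀ = 1.3945 rad.
Bracket: H₀ sin φ sin δ + cos φ cos δ sin H₀ = 1.3945×-0.84989×0.10811 + 0.52696×0.99414×0.98450 = -0.128129 + 0.515752 = 0.387623.
Q̄ = (S₀/π) × [bracket] = (1361/π) × 0.387623 = 167.93 W/m².
Ratio Q̄_A / Q̄_B = 428.93 / 167.93 = 2.554.

Q̄_A / Q̄_B ≈ 2.55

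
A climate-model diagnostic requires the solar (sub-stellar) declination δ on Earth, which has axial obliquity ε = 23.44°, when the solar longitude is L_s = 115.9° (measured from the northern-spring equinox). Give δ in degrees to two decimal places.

δ = +20.97°

sin δ = sin ε · sin L_s = sin 23.44° × sin 115.9° = 0.357834.
δ = arcsin(0.357834) = +20.97°.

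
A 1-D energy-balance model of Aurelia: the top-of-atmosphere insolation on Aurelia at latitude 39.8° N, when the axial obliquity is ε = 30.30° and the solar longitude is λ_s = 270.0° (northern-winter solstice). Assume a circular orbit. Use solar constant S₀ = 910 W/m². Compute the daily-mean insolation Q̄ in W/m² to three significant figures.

Solar declination: sin δ = sin ε · sin λ_s = sin 30.30° × sin 270.0° = -0.50453, so δ = -30.300°.
cos H₀ = −tan(+39.8°) tan(-30.300°) = 0.4869, H₀ = 1.0623 rad.
Bracket: H₀ sin φ sin δ + cos φ cos δ sin H₀ = 1.0623×0.64011×-0.50453 + 0.76828×0.86340×0.87348 = -0.343075 + 0.579408 = 0.236333.
Q̄ = (S₀/π) × [bracket] = (910/π) × 0.236333 = 68.46 W/m².

Q̄ ≈ 68.5 W/m²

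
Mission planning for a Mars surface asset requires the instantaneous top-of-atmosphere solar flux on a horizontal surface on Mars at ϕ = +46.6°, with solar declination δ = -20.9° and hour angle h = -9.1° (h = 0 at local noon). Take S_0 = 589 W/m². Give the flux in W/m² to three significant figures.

cos θ_z = sin ϕ sin δ + cos ϕ cos δ cos h = -0.259197 + 0.633801 = 0.374604.
Flux = S_0 · cos θ_z = 589 × 0.374604 = 220.6 W/m².

221 W/m²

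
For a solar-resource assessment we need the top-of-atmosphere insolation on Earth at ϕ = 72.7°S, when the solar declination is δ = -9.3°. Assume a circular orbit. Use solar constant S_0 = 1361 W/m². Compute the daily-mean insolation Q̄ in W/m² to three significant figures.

Q̄ ≈ 250 W/m²

cos h₀ = −tan(-72.7°) tan(-9.300°) = -0.5258, h₀ = 2.1244 rad.
Bracket: h₀ sin ϕ sin δ + cos ϕ cos δ sin h₀ = 2.1244×-0.95476×-0.16160 + 0.29737×0.98686×0.85063 = 0.327772 + 0.249628 = 0.577400.
Q̄ = (S_0/π) × [bracket] = (1361/π) × 0.577400 = 250.1 W/m².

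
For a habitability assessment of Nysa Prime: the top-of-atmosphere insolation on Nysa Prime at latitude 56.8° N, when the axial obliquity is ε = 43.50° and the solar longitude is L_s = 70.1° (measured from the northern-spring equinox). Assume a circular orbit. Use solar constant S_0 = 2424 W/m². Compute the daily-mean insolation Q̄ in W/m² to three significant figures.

Solar declination: sin δ = sin ε · sin L_s = sin 43.50° × sin 70.1° = 0.64725, so δ = +40.335°.
cos h₀ = −tan(+56.8°) tan(+40.335°) = -1.2976 ≤ −1 ⇒ polar day, h₀ = π.
Bracket: h₀ sin ϕ sin δ + cos ϕ cos δ sin h₀ = 3.1416×0.83676×0.64725 + 0.54756×0.76228×0.00000 = 1.701468 + 0.000000 = 1.701468.
Q̄ = (S_0/π) × [bracket] = (2424/π) × 1.701468 = 1313 W/m².

Q̄ ≈ 1.31e+03 W/m²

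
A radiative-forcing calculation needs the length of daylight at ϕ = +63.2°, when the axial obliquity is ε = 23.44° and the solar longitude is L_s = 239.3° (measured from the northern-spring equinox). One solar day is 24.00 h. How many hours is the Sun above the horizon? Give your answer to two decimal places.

5.85 h

Solar declination: sin δ = sin ε · sin L_s = sin 23.44° × sin 239.3° = -0.34204, so δ = -20.001°.
cos h₀ = −tan ϕ · tan δ = −tan(+63.2°) × tan(-20.001°) = 0.7206, so h₀ = 0.7662 rad = 43.90°.
Daylight = 2h₀/(2π) × 24.00 h = (0.7662/π) × 24.00 = 5.85 h.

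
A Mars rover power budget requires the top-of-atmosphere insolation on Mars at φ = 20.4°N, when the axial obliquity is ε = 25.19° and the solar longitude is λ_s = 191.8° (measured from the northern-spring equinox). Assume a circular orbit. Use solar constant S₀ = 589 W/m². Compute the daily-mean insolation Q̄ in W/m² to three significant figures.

Solar declination: sin δ = sin ε · sin λ_s = sin 25.19° × sin 191.8° = -0.08704, so δ = -4.993°.
cos H₀ = −tan(+20.4°) tan(-4.993°) = 0.0325, H₀ = 1.5383 rad.
Bracket: H₀ sin φ sin δ + cos φ cos δ sin H₀ = 1.5383×0.34857×-0.08704 + 0.93728×0.99621×0.99947 = -0.046671 + 0.933233 = 0.886562.
Q̄ = (S₀/π) × [bracket] = (589/π) × 0.886562 = 166.2 W/m².

Q̄ ≈ 166 W/m²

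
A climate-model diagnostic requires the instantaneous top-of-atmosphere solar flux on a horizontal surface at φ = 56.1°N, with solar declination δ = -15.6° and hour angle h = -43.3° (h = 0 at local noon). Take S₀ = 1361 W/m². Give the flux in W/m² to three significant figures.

228 W/m²

cos θ_z = sin φ sin δ + cos φ cos δ cos h = -0.223207 + 0.390959 = 0.167752.
Flux = S₀ · cos θ_z = 1361 × 0.167752 = 228.3 W/m².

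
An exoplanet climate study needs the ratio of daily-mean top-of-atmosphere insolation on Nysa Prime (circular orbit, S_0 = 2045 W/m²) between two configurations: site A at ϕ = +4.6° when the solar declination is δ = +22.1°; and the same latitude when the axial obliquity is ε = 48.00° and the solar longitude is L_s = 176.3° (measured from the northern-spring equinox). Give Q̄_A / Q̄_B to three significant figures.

— Configuration A (ϕ=+4.6°):
cos h₀ = −tan(+4.6°) tan(+22.100°) = -0.0327, h₀ = 1.6035 rad.
Bracket: h₀ sin ϕ sin δ + cos ϕ cos δ sin h₀ = 1.6035×0.08020×0.37622 + 0.99678×0.92653×0.99947 = 0.048382 + 0.923057 = 0.971439.
Q̄ = (S_0/π) × [bracket] = (2045/π) × 0.971439 = 632.35 W/m².
— Configuration B (ϕ=+4.6°):
Solar declination: sin δ = sin ε · sin L_s = sin 48.00° × sin 176.3° = 0.04796, so δ = +2.749°.
cos h₀ = −tan(+4.6°) tan(+2.749°) = -0.0039, h₀ = 1.5747 rad.
Bracket: h₀ sin ϕ sin δ + cos ϕ cos δ sin h₀ = 1.5747×0.08020×0.04796 + 0.99678×0.99885×0.99999 = 0.006057 + 0.995624 = 1.001681.
Q̄ = (S_0/π) × [bracket] = (2045/π) × 1.001681 = 652.04 W/m².
Ratio Q̄_A / Q̄_B = 632.35 / 652.04 = 0.9698.

Q̄_A / Q̄_B ≈ 0.970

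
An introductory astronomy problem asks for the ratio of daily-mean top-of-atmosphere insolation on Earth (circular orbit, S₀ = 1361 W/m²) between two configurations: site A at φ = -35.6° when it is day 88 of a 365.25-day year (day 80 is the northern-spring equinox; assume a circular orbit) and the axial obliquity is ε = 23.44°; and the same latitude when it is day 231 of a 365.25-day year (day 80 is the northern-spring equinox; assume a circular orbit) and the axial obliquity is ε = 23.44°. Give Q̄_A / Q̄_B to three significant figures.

— Configuration A (φ=-35.6°):
Solar longitude: λ_s = 360° × (88 − 80)/365.25 = 7.885°.
sin δ = sin 23.44° × sin 7.885° = 0.05457, so δ = +3.128°.
cos H₀ = −tan(-35.6°) tan(+3.128°) = 0.0391, H₀ = 1.5317 rad.
Bracket: H₀ sin φ sin δ + cos φ cos δ sin H₀ = 1.5317×-0.58212×0.05457 + 0.81310×0.99851×0.99923 = -0.048656 + 0.811263 = 0.762607.
Q̄ = (S₀/π) × [bracket] = (1361/π) × 0.762607 = 330.38 W/m².
— Configuration B (φ=-35.6°):
Solar longitude: λ_s = 360° × (231 − 80)/365.25 = 148.830°.
sin δ = sin 23.44° × sin 148.830° = 0.20589, so δ = +11.882°.
cos H₀ = −tan(-35.6°) tan(+11.882°) = 0.1506, H₀ = 1.4196 rad.
Bracket: H₀ sin φ sin δ + cos φ cos δ sin H₀ = 1.4196×-0.58212×0.20589 + 0.81310×0.97858×0.98859 = -0.170143 + 0.786605 = 0.616462.
Q̄ = (S₀/π) × [bracket] = (1361/π) × 0.616462 = 267.06 W/m².
Ratio Q̄_A / Q̄_B = 330.38 / 267.06 = 1.237.

Q̄_A / Q̄_B ≈ 1.24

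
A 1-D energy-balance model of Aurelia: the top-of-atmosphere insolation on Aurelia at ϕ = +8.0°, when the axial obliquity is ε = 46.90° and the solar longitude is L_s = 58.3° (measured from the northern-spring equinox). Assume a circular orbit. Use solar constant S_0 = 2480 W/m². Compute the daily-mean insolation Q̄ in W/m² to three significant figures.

Solar declination: sin δ = sin ε · sin L_s = sin 46.90° × sin 58.3° = 0.62123, so δ = +38.406°.
cos h₀ = −tan(+8.0°) tan(+38.406°) = -0.1114, h₀ = 1.6824 rad.
Bracket: h₀ sin ϕ sin δ + cos ϕ cos δ sin h₀ = 1.6824×0.13917×0.62123 + 0.99027×0.78363×0.99377 = 0.145455 + 0.771171 = 0.916626.
Q̄ = (S_0/π) × [bracket] = (2480/π) × 0.916626 = 723.6 W/m².

Q̄ ≈ 724 W/m²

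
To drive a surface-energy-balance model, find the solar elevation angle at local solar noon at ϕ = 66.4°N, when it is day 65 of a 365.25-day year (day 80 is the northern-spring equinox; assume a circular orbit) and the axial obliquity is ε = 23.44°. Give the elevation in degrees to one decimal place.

Solar longitude: L_s = 360° × (65 − 80)/365.25 = -14.784°, i.e. -14.784° + 360° = 345.216°.
sin δ = sin 23.44° × sin 345.216° = -0.10151, so δ = -5.826°.
At local noon the hour angle is zero, so the zenith angle equals |ϕ − δ| = |+66.4° − (-5.826°)| = 72.226°.
Elevation = 90° − 72.226° = 17.8°.

17.8°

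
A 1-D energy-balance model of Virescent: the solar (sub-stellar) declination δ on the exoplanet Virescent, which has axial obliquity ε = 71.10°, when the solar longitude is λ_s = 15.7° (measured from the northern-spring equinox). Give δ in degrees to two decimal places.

δ = +14.83°

sin δ = sin ε · sin λ_s = sin 71.10° × sin 15.7° = 0.256011.
δ = arcsin(0.256011) = +14.83°.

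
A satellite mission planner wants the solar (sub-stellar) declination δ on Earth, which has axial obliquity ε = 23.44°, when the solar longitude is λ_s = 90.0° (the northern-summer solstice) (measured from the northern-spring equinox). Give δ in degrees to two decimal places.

sin δ = sin ε · sin λ_s = sin 23.44° × sin 90.0° = 0.397789.
δ = arcsin(0.397789) = +23.44°.

δ = +23.44°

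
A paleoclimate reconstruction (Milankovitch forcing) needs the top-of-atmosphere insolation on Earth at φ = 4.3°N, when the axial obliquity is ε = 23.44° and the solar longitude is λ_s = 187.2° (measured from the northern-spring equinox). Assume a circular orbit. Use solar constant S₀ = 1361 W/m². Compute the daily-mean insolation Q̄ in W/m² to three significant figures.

Q̄ ≈ 429 W/m²

Solar declination: sin δ = sin ε · sin λ_s = sin 23.44° × sin 187.2° = -0.04986, so δ = -2.858°.
cos H₀ = −tan(+4.3°) tan(-2.858°) = 0.0038, H₀ = 1.5670 rad.
Bracket: H₀ sin φ sin δ + cos φ cos δ sin H₀ = 1.5670×0.07498×-0.04986 + 0.99719×0.99876×0.99999 = -0.005858 + 0.995944 = 0.990086.
Q̄ = (S₀/π) × [bracket] = (1361/π) × 0.990086 = 428.9 W/m².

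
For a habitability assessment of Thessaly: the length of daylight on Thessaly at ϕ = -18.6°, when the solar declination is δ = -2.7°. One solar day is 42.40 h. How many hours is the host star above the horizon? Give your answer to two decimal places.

cos h₀ = −tan ϕ · tan δ = −tan(-18.6°) × tan(-2.700°) = -0.0159, so h₀ = 1.5867 rad = 90.91°.
Daylight = 2h₀/(2π) × 42.40 h = (1.5867/π) × 42.40 = 21.41 h.

21.41 h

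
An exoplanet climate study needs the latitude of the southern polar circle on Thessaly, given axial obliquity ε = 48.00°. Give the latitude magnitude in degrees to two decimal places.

42.00°

The polar circle is the lowest latitude that experiences at least one full rotation of continuous darkness at the northern-summer solstice; it lies at |φ| = 90° − ε = 90° − 48.00° = 42.00°.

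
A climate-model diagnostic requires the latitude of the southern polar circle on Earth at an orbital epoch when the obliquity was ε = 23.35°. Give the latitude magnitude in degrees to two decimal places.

The polar circle is the lowest latitude that experiences at least one full rotation of continuous darkness at the northern-summer solstice; it lies at |ϕ| = 90° − ε = 90° − 23.35° = 66.65°.

66.65°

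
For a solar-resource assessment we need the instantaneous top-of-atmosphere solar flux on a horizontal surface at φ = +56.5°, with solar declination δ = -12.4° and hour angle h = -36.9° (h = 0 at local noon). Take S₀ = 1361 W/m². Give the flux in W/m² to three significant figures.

343 W/m²

cos θ_z = sin φ sin δ + cos φ cos δ cos h = -0.179065 + 0.431079 = 0.252014.
Flux = S₀ · cos θ_z = 1361 × 0.252014 = 343.0 W/m².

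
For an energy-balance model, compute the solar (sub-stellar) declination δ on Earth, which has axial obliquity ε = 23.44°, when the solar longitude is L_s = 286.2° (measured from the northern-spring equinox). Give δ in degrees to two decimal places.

δ = -22.46°

sin δ = sin ε · sin L_s = sin 23.44° × sin 286.2° = -0.381994.
δ = arcsin(-0.381994) = -22.46°.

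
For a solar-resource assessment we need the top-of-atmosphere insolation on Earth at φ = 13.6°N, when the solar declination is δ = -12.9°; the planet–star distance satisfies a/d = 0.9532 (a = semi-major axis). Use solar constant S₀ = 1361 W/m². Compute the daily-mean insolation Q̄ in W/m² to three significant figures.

cos H₀ = −tan(+13.6°) tan(-12.900°) = 0.0554, H₀ = 1.5154 rad.
Bracket: H₀ sin φ sin δ + cos φ cos δ sin H₀ = 1.5154×0.23514×-0.22325 + 0.97196×0.97476×0.99846 = -0.079551 + 0.945969 = 0.866418.
Inverse-square distance factor (a/d)² = 0.9532² = 0.908590.
Q̄ = (S₀/π) × 0.908590 × [bracket] = (1361/π) × 0.908590 × 0.866418 = 341.0 W/m².

Q̄ ≈ 341 W/m²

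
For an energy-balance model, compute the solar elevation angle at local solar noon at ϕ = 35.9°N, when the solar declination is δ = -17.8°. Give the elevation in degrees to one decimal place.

36.3°

At local noon the hour angle is zero, so the zenith angle equals |ϕ − δ| = |+35.9° − (-17.800°)| = 53.700°.
Elevation = 90° − 53.700° = 36.3°.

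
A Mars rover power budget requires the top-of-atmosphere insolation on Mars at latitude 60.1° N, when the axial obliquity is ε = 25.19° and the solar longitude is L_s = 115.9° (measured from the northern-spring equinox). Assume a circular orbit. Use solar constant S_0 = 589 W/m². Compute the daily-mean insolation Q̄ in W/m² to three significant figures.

Q̄ ≈ 208 W/m²

Solar declination: sin δ = sin ε · sin L_s = sin 25.19° × sin 115.9° = 0.38287, so δ = +22.512°.
cos h₀ = −tan(+60.1°) tan(+22.512°) = -0.7208, h₀ = 2.3757 rad.
Bracket: h₀ sin ϕ sin δ + cos ϕ cos δ sin h₀ = 2.3757×0.86690×0.38287 + 0.49849×0.92380×0.69319 = 0.788519 + 0.319218 = 1.107737.
Q̄ = (S_0/π) × [bracket] = (589/π) × 1.107737 = 207.7 W/m².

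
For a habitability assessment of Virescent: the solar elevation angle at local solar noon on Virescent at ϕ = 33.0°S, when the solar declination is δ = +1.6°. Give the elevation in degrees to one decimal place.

55.4°

At local noon the hour angle is zero, so the zenith angle equals |ϕ − δ| = |-33.0° − (+1.600°)| = 34.600°.
Elevation = 90° − 34.600° = 55.4°.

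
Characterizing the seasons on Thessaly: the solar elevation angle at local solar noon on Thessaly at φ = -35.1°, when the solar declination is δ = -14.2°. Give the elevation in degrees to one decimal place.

69.1°

At local noon the hour angle is zero, so the zenith angle equals |φ − δ| = |-35.1° − (-14.200°)| = 20.900°.
Elevation = 90° − 20.900° = 69.1°.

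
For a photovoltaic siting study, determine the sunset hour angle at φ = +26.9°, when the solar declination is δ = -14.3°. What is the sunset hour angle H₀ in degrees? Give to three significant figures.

H₀ = 82.6°

cos H₀ = −tan φ · tan δ = −tan(+26.9°) × tan(-14.300°) = 0.1293, so H₀ = 1.4411 rad = 82.57°.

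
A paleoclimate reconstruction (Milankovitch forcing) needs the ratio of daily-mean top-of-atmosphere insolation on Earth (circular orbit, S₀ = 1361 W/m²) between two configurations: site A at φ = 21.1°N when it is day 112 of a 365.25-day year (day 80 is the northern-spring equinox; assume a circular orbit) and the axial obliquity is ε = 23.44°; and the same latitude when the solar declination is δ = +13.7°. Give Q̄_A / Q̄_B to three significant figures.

— Configuration A (φ=+21.1°):
Solar longitude: λ_s = 360° × (112 − 80)/365.25 = 31.540°.
sin δ = sin 23.44° × sin 31.540° = 0.20808, so δ = +12.010°.
cos H₀ = −tan(+21.1°) tan(+12.010°) = -0.0821, H₀ = 1.6530 rad.
Bracket: H₀ sin φ sin δ + cos φ cos δ sin H₀ = 1.6530×0.36000×0.20808 + 0.93295×0.97811×0.99663 = 0.123824 + 0.909453 = 1.033277.
Q̄ = (S₀/π) × [bracket] = (1361/π) × 1.033277 = 447.64 W/m².
— Configuration B (φ=+21.1°):
cos H₀ = −tan(+21.1°) tan(+13.700°) = -0.0941, H₀ = 1.6650 rad.
Bracket: H₀ sin φ sin δ + cos φ cos δ sin H₀ = 1.6650×0.36000×0.23684 + 0.93295×0.97155×0.99557 = 0.141962 + 0.902392 = 1.044354.
Q̄ = (S₀/π) × [bracket] = (1361/π) × 1.044354 = 452.43 W/m².
Ratio Q̄_A / Q̄_B = 447.64 / 452.43 = 0.9894.

Q̄_A / Q̄_B ≈ 0.989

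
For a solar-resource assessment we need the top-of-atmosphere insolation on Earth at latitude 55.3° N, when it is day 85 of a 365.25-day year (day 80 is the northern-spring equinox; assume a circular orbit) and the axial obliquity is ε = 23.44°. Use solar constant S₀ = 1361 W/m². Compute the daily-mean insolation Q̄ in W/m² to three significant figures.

Solar longitude: λ_s = 360° × (85 − 80)/365.25 = 4.928°.
sin δ = sin 23.44° × sin 4.928° = 0.03417, so δ = +1.958°.
cos H₀ = −tan(+55.3°) tan(+1.958°) = -0.0494, H₀ = 1.6202 rad.
Bracket: H₀ sin φ sin δ + cos φ cos δ sin H₀ = 1.6202×0.82214×0.03417 + 0.56928×0.99942×0.99878 = 0.045516 + 0.568256 = 0.613772.
Q̄ = (S₀/π) × [bracket] = (1361/π) × 0.613772 = 265.9 W/m².

Q̄ ≈ 266 W/m²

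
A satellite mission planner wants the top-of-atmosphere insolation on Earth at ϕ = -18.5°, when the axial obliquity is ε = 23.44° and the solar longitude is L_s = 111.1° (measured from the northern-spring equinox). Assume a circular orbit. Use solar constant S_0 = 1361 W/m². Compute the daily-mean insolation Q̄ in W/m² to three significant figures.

Q̄ ≈ 305 W/m²

Solar declination: sin δ = sin ε · sin L_s = sin 23.44° × sin 111.1° = 0.37112, so δ = +21.785°.
cos h₀ = −tan(-18.5°) tan(+21.785°) = 0.1337, h₀ = 1.4367 rad.
Bracket: h₀ sin ϕ sin δ + cos ϕ cos δ sin h₀ = 1.4367×-0.31730×0.37112 + 0.94832×0.92859×0.99102 = -0.169181 + 0.872693 = 0.703512.
Q̄ = (S_0/π) × [bracket] = (1361/π) × 0.703512 = 304.8 W/m².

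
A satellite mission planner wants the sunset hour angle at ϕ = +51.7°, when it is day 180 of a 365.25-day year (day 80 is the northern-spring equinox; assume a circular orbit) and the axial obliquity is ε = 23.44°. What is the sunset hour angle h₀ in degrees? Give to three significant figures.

Solar longitude: L_s = 360° × (180 − 80)/365.25 = 98.563°.
sin δ = sin 23.44° × sin 98.563° = 0.39335, so δ = +23.163°.
cos h₀ = −tan ϕ · tan δ = −tan(+51.7°) × tan(+23.163°) = -0.5417, so h₀ = 2.1433 rad = 122.80°.

h₀ = 123°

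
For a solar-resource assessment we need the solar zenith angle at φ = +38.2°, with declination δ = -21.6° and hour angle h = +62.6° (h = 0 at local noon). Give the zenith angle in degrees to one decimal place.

cos θ_z = sin φ sin δ + cos φ cos δ cos h = -0.227651 + 0.336255 = 0.108604.
θ_z = arccos(0.108604) = 83.8°.

θ_z = 83.8°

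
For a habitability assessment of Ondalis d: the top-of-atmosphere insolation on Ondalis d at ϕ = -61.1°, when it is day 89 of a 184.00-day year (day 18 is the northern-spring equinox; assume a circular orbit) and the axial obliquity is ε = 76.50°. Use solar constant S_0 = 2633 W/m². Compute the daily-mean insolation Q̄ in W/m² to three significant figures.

Q̄ ≈ 0.00 W/m²

Solar longitude: L_s = 360° × (89 − 18)/184.00 = 138.913°.
sin δ = sin 76.50° × sin 138.913° = 0.63905, so δ = +39.721°.
cos h₀ = −tan(-61.1°) tan(+39.721°) = 1.5050 ≥ 1 ⇒ polar night, h₀ = 0 and Q̄ = 0.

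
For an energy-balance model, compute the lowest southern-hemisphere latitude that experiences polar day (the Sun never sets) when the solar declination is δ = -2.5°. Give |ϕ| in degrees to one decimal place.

Polar day requires cos h₀ = −tan ϕ tan δ ≤ −1, i.e. tan ϕ tan δ ≥ 1.
The boundary is |tan ϕ| · |tan δ| = 1, so |ϕ| = 90° − |δ| = 90° − 2.5° = 87.5° in the southern hemisphere.

|ϕ| = 87.5°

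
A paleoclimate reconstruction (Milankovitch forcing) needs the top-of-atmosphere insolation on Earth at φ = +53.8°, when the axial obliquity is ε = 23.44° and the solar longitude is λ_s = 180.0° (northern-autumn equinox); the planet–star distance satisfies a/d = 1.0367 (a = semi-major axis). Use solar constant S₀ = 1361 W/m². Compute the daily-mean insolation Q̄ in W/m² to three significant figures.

Q̄ ≈ 275 W/m²

Solar declination: sin δ = sin ε · sin λ_s = sin 23.44° × sin 180.0° = 0.00000, so δ = +0.000°.
cos H₀ = −tan(+53.8°) tan(+0.000°) = -0.0000, H₀ = 1.5708 rad.
Bracket: H₀ sin φ sin δ + cos φ cos δ sin H₀ = 1.5708×0.80696×0.00000 + 0.59061×1.00000×1.00000 = 0.000000 + 0.590610 = 0.590610.
Inverse-square distance factor (a/d)² = 1.0367² = 1.074747.
Q̄ = (S₀/π) × 1.074747 × [bracket] = (1361/π) × 1.074747 × 0.590610 = 275.0 W/m².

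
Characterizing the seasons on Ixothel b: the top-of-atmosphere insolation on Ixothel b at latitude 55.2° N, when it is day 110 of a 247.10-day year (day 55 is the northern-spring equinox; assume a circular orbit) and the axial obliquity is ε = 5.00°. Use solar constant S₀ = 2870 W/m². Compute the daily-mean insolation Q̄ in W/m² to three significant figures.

Solar longitude: λ_s = 360° × (110 − 55)/247.10 = 80.130°.
sin δ = sin 5.00° × sin 80.130° = 0.08587, so δ = +4.926°.
cos H₀ = −tan(+55.2°) tan(+4.926°) = -0.1240, H₀ = 1.6951 rad.
Bracket: H₀ sin φ sin δ + cos φ cos δ sin H₀ = 1.6951×0.82115×0.08587 + 0.57071×0.99631×0.99228 = 0.119525 + 0.564214 = 0.683739.
Q̄ = (S₀/π) × [bracket] = (2870/π) × 0.683739 = 624.6 W/m².

Q̄ ≈ 625 W/m²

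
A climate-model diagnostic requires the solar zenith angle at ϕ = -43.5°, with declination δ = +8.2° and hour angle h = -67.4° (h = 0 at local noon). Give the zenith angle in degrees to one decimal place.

cos θ_z = sin ϕ sin δ + cos ϕ cos δ cos h = -0.098179 + 0.275908 = 0.177729.
θ_z = arccos(0.177729) = 79.8°.

θ_z = 79.8°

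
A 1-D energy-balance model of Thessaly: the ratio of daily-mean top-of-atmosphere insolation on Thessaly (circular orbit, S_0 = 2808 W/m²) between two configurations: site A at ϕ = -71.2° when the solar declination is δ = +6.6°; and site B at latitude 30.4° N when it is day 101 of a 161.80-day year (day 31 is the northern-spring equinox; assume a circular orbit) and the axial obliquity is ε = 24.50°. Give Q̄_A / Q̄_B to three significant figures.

Q̄_A / Q̄_B ≈ 0.170

— Configuration A (ϕ=-71.2°):
cos h₀ = −tan(-71.2°) tan(+6.600°) = 0.3399, h₀ = 1.2240 rad.
Bracket: h₀ sin ϕ sin δ + cos ϕ cos δ sin h₀ = 1.2240×-0.94665×0.11494 + 0.32227×0.99337×0.94047 = -0.133181 + 0.301076 = 0.167895.
Q̄ = (S_0/π) × [bracket] = (2808/π) × 0.167895 = 150.07 W/m².
— Configuration B (ϕ=+30.4°):
Solar longitude: L_s = 360° × (101 − 31)/161.80 = 155.748°.
sin δ = sin 24.50° × sin 155.748° = 0.17034, so δ = +9.807°.
cos h₀ = −tan(+30.4°) tan(+9.807°) = -0.1014, h₀ = 1.6724 rad.
Bracket: h₀ sin ϕ sin δ + cos ϕ cos δ sin h₀ = 1.6724×0.50603×0.17034 + 0.86251×0.98539×0.99484 = 0.144156 + 0.845523 = 0.989679.
Q̄ = (S_0/π) × [bracket] = (2808/π) × 0.989679 = 884.59 W/m².
Ratio Q̄_A / Q̄_B = 150.07 / 884.59 = 0.1696.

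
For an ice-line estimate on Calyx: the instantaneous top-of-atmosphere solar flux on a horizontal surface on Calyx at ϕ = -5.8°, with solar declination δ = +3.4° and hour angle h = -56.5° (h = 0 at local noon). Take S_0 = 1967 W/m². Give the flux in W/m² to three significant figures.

cos θ_z = sin ϕ sin δ + cos ϕ cos δ cos h = -0.005993 + 0.548145 = 0.542152.
Flux = S_0 · cos θ_z = 1967 × 0.542152 = 1066 W/m².

1.07e+03 W/m²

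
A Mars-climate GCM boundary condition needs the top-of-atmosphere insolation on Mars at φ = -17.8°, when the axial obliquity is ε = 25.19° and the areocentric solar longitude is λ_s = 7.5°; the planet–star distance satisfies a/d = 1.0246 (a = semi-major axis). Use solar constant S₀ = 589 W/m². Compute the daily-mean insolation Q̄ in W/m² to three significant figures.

Q̄ ≈ 182 W/m²

sin δ = sin 25.19° × sin 7.5° = 0.05555, so δ = +3.185°.
cos H₀ = −tan(-17.8°) tan(+3.185°) = 0.0179, H₀ = 1.5529 rad.
Bracket: H₀ sin φ sin δ + cos φ cos δ sin H₀ = 1.5529×-0.30570×0.05555 + 0.95213×0.99846×0.99984 = -0.026371 + 0.950512 = 0.924141.
Inverse-square distance factor (a/d)² = 1.0246² = 1.049805.
Q̄ = (S₀/π) × 1.049805 × [bracket] = (589/π) × 1.049805 × 0.924141 = 181.9 W/m².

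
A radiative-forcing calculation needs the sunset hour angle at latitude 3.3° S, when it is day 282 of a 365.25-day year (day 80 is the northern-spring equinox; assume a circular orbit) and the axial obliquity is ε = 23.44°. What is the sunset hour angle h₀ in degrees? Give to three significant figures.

Solar longitude: L_s = 360° × (282 − 80)/365.25 = 199.097°.
sin δ = sin 23.44° × sin 199.097° = -0.13014, so δ = -7.478°.
cos h₀ = −tan ϕ · tan δ = −tan(-3.3°) × tan(-7.478°) = -0.0076, so h₀ = 1.5784 rad = 90.43°.

h₀ = 90.4°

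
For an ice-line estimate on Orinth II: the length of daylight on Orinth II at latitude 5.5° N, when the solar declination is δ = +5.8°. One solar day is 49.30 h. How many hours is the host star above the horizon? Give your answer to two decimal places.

cos H₀ = −tan φ · tan δ = −tan(+5.5°) × tan(+5.800°) = -0.0098, so H₀ = 1.5806 rad = 90.56°.
Daylight = 2H₀/(2π) × 49.30 h = (1.5806/π) × 49.30 = 24.80 h.

24.80 h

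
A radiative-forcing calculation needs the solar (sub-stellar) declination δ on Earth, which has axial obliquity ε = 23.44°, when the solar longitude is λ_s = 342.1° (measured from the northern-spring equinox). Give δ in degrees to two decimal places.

sin δ = sin ε · sin λ_s = sin 23.44° × sin 342.1° = -0.122263.
δ = arcsin(-0.122263) = -7.02°.

δ = -7.02°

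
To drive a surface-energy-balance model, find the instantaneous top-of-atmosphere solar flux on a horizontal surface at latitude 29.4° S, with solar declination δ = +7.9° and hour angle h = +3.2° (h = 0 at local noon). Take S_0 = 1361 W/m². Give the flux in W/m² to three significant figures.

cos θ_z = sin ϕ sin δ + cos ϕ cos δ cos h = -0.067472 + 0.861600 = 0.794128.
Flux = S_0 · cos θ_z = 1361 × 0.794128 = 1081 W/m².

1.08e+03 W/m²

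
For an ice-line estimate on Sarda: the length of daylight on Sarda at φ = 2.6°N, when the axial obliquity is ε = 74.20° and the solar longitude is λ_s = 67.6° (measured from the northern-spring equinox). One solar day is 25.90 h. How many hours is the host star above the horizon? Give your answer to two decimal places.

13.68 h

Solar declination: sin δ = sin ε · sin λ_s = sin 74.20° × sin 67.6° = 0.88961, so δ = +62.825°.
cos H₀ = −tan φ · tan δ = −tan(+2.6°) × tan(+62.825°) = -0.0885, so H₀ = 1.6594 rad = 95.07°.
Daylight = 2H₀/(2π) × 25.90 h = (1.6594/π) × 25.90 = 13.68 h.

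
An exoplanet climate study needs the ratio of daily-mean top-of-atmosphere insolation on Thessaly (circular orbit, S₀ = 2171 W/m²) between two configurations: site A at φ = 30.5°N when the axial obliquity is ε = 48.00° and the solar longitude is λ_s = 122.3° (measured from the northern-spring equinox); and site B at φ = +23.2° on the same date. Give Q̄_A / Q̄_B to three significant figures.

— Configuration A (φ=+30.5°):
Solar declination: sin δ = sin ε · sin λ_s = sin 48.00° × sin 122.3° = 0.62815, so δ = +38.914°.
cos H₀ = −tan(+30.5°) tan(+38.914°) = -0.4755, H₀ = 2.0664 rad.
Bracket: H₀ sin φ sin δ + cos φ cos δ sin H₀ = 2.0664×0.50754×0.62815 + 0.86163×0.77809×0.87970 = 0.658792 + 0.589773 = 1.248565.
Q̄ = (S₀/π) × [bracket] = (2171/π) × 1.248565 = 862.82 W/m².
— Configuration B (φ=+23.2°):
cos H₀ = −tan(+23.2°) tan(+38.914°) = -0.3460, H₀ = 1.9241 rad.
Bracket: H₀ sin φ sin δ + cos φ cos δ sin H₀ = 1.9241×0.39394×0.62815 + 0.91914×0.77809×0.93823 = 0.476125 + 0.670997 = 1.147122.
Q̄ = (S₀/π) × [bracket] = (2171/π) × 1.147122 = 792.72 W/m².
Ratio Q̄_A / Q̄_B = 862.82 / 792.72 = 1.088.

Q̄_A / Q̄_B ≈ 1.09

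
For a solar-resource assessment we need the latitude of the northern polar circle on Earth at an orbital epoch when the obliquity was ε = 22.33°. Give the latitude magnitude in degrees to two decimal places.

The polar circle is the lowest latitude that experiences at least one full rotation of continuous daylight at the northern-summer solstice; it lies at |φ| = 90° − ε = 90° − 22.33° = 67.67°.

67.67°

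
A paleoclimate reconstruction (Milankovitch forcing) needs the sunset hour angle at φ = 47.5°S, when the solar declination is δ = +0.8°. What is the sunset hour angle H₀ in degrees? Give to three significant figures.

H₀ = 89.1°

cos H₀ = −tan φ · tan δ = −tan(-47.5°) × tan(+0.800°) = 0.0152, so H₀ = 1.5556 rad = 89.13°.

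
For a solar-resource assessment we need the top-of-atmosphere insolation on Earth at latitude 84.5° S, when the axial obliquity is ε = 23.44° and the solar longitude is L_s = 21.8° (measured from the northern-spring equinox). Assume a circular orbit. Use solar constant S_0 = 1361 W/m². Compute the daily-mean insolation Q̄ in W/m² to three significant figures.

Q̄ ≈ 0.00 W/m²

Solar declination: sin δ = sin ε · sin L_s = sin 23.44° × sin 21.8° = 0.14773, so δ = +8.495°.
cos h₀ = −tan(-84.5°) tan(+8.495°) = 1.5512 ≥ 1 ⇒ polar night, h₀ = 0 and Q̄ = 0.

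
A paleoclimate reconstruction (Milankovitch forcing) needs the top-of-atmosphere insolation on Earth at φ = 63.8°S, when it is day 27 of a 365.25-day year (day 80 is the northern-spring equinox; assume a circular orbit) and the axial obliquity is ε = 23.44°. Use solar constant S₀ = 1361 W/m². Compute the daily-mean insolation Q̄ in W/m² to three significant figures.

Solar longitude: λ_s = 360° × (27 − 80)/365.25 = -52.238°, i.e. -52.238° + 360° = 307.762°.
sin δ = sin 23.44° × sin 307.762° = -0.31448, so δ = -18.329°.
cos H₀ = −tan(-63.8°) tan(-18.329°) = -0.6733, H₀ = 2.3094 rad.
Bracket: H₀ sin φ sin δ + cos φ cos δ sin H₀ = 2.3094×-0.89726×-0.31448 + 0.44151×0.94927×0.73941 = 0.651644 + 0.309896 = 0.961540.
Q̄ = (S₀/π) × [bracket] = (1361/π) × 0.961540 = 416.6 W/m².

Q̄ ≈ 417 W/m²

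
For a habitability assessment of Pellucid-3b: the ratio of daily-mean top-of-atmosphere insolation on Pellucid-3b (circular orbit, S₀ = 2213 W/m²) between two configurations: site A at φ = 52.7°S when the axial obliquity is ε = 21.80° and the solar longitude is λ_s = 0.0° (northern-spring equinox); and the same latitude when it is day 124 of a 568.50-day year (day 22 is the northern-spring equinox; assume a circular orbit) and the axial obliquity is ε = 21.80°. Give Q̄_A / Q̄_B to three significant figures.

— Configuration A (φ=-52.7°):
Solar declination: sin δ = sin ε · sin λ_s = sin 21.80° × sin 0.0° = 0.00000, so δ = +0.000°.
cos H₀ = −tan(-52.7°) tan(+0.000°) = 0.0000, H₀ = 1.5708 rad.
Bracket: H₀ sin φ sin δ + cos φ cos δ sin H₀ = 1.5708×-0.79547×0.00000 + 0.60599×1.00000×1.00000 = -0.000000 + 0.605990 = 0.605990.
Q̄ = (S₀/π) × [bracket] = (2213/π) × 0.605990 = 426.87 W/m².
— Configuration B (φ=-52.7°):
Solar longitude: λ_s = 360° × (124 − 22)/568.50 = 64.591°.
sin δ = sin 21.80° × sin 64.591° = 0.33544, so δ = +19.600°.
cos H₀ = −tan(-52.7°) tan(+19.600°) = 0.4674, H₀ = 1.0844 rad.
Bracket: H₀ sin φ sin δ + cos φ cos δ sin H₀ = 1.0844×-0.79547×0.33544 + 0.60599×0.94206×0.88404 = -0.289353 + 0.504680 = 0.215327.
Q̄ = (S₀/π) × [bracket] = (2213/π) × 0.215327 = 151.68 W/m².
Ratio Q̄_A / Q̄_B = 426.87 / 151.68 = 2.814.

Q̄_A / Q̄_B ≈ 2.81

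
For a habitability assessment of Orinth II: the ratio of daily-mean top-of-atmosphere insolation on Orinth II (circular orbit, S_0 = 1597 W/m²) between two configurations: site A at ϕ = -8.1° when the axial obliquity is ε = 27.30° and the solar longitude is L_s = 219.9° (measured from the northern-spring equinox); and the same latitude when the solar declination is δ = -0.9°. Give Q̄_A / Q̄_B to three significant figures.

— Configuration A (ϕ=-8.1°):
Solar declination: sin δ = sin ε · sin L_s = sin 27.30° × sin 219.9° = -0.29420, so δ = -17.110°.
cos h₀ = −tan(-8.1°) tan(-17.110°) = -0.0438, h₀ = 1.6146 rad.
Bracket: h₀ sin ϕ sin δ + cos ϕ cos δ sin h₀ = 1.6146×-0.14090×-0.29420 + 0.99002×0.95574×0.99904 = 0.066930 + 0.945293 = 1.012223.
Q̄ = (S_0/π) × [bracket] = (1597/π) × 1.012223 = 514.55 W/m².
— Configuration B (ϕ=-8.1°):
cos h₀ = −tan(-8.1°) tan(-0.900°) = -0.0022, h₀ = 1.5730 rad.
Bracket: h₀ sin ϕ sin δ + cos ϕ cos δ sin h₀ = 1.5730×-0.14090×-0.01571 + 0.99002×0.99988×1.00000 = 0.003482 + 0.989901 = 0.993383.
Q̄ = (S_0/π) × [bracket] = (1597/π) × 0.993383 = 504.98 W/m².
Ratio Q̄_A / Q̄_B = 514.55 / 504.98 = 1.019.

Q̄_A / Q̄_B ≈ 1.02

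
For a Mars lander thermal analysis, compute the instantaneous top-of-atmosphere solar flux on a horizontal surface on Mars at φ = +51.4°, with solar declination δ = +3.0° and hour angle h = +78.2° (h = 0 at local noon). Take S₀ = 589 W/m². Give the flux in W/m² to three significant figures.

99.1 W/m²

cos θ_z = sin φ sin δ + cos φ cos δ cos h = 0.040902 + 0.127406 = 0.168308.
Flux = S₀ · cos θ_z = 589 × 0.168308 = 99.13 W/m².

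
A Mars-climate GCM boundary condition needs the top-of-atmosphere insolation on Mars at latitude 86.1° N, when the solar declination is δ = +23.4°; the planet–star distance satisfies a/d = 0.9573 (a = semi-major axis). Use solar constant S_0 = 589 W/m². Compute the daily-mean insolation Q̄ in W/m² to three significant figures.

Q̄ ≈ 214 W/m²

cos h₀ = −tan(+86.1°) tan(+23.400°) = -6.3476 ≤ −1 ⇒ polar day, h₀ = π.
Bracket: h₀ sin ϕ sin δ + cos ϕ cos δ sin h₀ = 3.1416×0.99768×0.39715 + 0.06802×0.91775×0.00000 = 1.244792 + 0.000000 = 1.244792.
Inverse-square distance factor (a/d)² = 0.9573² = 0.916423.
Q̄ = (S_0/π) × 0.916423 × [bracket] = (589/π) × 0.916423 × 1.244792 = 213.9 W/m².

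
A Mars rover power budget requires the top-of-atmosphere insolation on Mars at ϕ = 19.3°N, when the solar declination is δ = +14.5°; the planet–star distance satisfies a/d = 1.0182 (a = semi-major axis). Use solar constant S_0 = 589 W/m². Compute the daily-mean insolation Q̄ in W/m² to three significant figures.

cos h₀ = −tan(+19.3°) tan(+14.500°) = -0.0906, h₀ = 1.6615 rad.
Bracket: h₀ sin ϕ sin δ + cos ϕ cos δ sin h₀ = 1.6615×0.33051×0.25038 + 0.94380×0.96815×0.99589 = 0.137494 + 0.909984 = 1.047478.
Inverse-square distance factor (a/d)² = 1.0182² = 1.036731.
Q̄ = (S_0/π) × 1.036731 × [bracket] = (589/π) × 1.036731 × 1.047478 = 203.6 W/m².

Q̄ ≈ 204 W/m²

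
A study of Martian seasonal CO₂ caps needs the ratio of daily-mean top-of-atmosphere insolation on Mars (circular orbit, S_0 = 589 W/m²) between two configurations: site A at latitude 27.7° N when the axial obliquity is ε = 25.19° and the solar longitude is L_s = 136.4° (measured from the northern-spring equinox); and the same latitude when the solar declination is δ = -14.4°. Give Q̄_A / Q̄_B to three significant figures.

— Configuration A (ϕ=+27.7°):
Solar declination: sin δ = sin ε · sin L_s = sin 25.19° × sin 136.4° = 0.29352, so δ = +17.069°.
cos h₀ = −tan(+27.7°) tan(+17.069°) = -0.1612, h₀ = 1.7327 rad.
Bracket: h₀ sin ϕ sin δ + cos ϕ cos δ sin h₀ = 1.7327×0.46484×0.29352 + 0.88539×0.95595×0.98692 = 0.236409 + 0.835318 = 1.071727.
Q̄ = (S_0/π) × [bracket] = (589/π) × 1.071727 = 200.93 W/m².
— Configuration B (ϕ=+27.7°):
cos h₀ = −tan(+27.7°) tan(-14.400°) = 0.1348, h₀ = 1.4356 rad.
Bracket: h₀ sin ϕ sin δ + cos ϕ cos δ sin h₀ = 1.4356×0.46484×-0.24869 + 0.88539×0.96858×0.99087 = -0.165957 + 0.849741 = 0.683784.
Q̄ = (S_0/π) × [bracket] = (589/π) × 0.683784 = 128.20 W/m².
Ratio Q̄_A / Q̄_B = 200.93 / 128.20 = 1.567.

Q̄_A / Q̄_B ≈ 1.57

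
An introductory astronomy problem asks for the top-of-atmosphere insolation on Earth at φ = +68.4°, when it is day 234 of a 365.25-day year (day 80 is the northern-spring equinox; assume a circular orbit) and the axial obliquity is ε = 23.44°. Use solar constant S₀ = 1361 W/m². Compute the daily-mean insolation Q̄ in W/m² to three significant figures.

Q̄ ≈ 294 W/m²

Solar longitude: λ_s = 360° × (234 − 80)/365.25 = 151.786°.
sin δ = sin 23.44° × sin 151.786° = 0.18806, so δ = +10.839°.
cos H₀ = −tan(+68.4°) tan(+10.839°) = -0.4836, H₀ = 2.0756 rad.
Bracket: H₀ sin φ sin δ + cos φ cos δ sin H₀ = 2.0756×0.92978×0.18806 + 0.36812×0.98216×0.87528 = 0.362928 + 0.316460 = 0.679388.
Q̄ = (S₀/π) × [bracket] = (1361/π) × 0.679388 = 294.3 W/m².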